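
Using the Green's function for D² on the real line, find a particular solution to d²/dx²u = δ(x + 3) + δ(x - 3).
\frac{|x + 3|}{2} + \frac{|x - 3|}{2}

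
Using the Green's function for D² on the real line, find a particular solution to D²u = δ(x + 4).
\frac{|x + 4|}{2}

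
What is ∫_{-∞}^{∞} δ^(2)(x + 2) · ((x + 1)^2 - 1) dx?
2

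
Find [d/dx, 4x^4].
16 x^{3}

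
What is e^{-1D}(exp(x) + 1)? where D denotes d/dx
e^{x - 1} + 1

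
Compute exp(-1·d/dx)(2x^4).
2 x^{4} - 8 x^{3} + 12 x^{2} - 8 x + 2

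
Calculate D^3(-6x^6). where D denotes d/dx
- 720 x^{3}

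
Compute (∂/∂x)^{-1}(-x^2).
- \frac{x^{3}}{3}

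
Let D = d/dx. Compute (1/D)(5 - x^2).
- \frac{x^{3}}{3} + 5 x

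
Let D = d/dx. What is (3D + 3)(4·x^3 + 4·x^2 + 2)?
12 x^{3} + 48 x^{2} + 24 x + 6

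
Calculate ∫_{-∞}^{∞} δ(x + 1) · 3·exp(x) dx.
\frac{3}{e}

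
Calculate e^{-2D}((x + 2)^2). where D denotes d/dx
x^{2}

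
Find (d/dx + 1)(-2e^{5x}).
- 12 e^{5 x}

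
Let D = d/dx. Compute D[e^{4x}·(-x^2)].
2 x \left(- 2 x - 1\right) e^{4 x}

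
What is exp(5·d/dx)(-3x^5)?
- 3 x^{5} - 75 x^{4} - 750 x^{3} - 3750 x^{2} - 9375 x - 9375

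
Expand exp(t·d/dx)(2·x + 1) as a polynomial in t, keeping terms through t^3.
2 t + 2 x + 1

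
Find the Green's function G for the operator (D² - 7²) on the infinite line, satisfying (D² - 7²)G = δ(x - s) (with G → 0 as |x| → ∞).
-\frac{e^{-7|x-s|}}{14}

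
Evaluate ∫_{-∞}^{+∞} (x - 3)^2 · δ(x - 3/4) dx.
\frac{81}{16}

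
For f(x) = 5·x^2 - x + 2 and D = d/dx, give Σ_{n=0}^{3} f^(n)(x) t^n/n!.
5 t^{2} + t \left(10 x - 1\right) + 5 x^{2} - x + 2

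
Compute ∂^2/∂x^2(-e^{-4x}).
- 16 e^{- 4 x}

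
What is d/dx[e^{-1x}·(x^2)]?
x \left(2 - x\right) e^{- x}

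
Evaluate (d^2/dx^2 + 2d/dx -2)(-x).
2 x - 2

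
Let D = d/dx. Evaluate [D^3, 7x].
21D^{2}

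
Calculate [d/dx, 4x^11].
44 x^{10}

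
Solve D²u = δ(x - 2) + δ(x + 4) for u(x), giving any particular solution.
\frac{|x - 2|}{2} + \frac{|x + 4|}{2}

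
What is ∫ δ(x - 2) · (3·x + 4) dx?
10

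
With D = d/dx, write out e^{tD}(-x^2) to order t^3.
- t^{2} - 2 t x - x^{2}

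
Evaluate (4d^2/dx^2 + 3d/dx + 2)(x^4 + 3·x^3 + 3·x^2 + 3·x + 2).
2 x^{4} + 18 x^{3} + 81 x^{2} + 96 x + 37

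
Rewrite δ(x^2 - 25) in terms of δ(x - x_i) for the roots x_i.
\frac{\delta(x - 5) + \delta(x + 5)}{10}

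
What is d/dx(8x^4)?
32 x^{3}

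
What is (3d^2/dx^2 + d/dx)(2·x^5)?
10 x^{3} \left(x + 12\right)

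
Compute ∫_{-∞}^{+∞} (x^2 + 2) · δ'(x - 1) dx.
-2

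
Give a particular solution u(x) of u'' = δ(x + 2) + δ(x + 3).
\frac{|x + 2|}{2} + \frac{|x + 3|}{2}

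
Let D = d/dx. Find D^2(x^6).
30 x^{4}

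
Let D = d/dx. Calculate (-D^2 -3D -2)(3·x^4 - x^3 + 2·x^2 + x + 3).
- 6 x^{4} - 34 x^{3} - 31 x^{2} - 8 x - 13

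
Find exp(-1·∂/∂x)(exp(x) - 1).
e^{x - 1} - 1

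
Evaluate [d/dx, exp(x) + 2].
e^{x}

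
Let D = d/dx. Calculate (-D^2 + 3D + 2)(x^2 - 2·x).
2 x^{2} + 2 x - 8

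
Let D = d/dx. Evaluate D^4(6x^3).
0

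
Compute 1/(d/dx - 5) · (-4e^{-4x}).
\frac{4 e^{- 4 x}}{9}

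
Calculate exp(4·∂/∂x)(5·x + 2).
5 x + 22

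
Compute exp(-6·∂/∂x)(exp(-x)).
e^{6 - x}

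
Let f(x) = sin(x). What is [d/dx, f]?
\cos{\left(x \right)}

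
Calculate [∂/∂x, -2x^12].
- 24 x^{11}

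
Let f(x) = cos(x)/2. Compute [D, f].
- \frac{\sin{\left(x \right)}}{2}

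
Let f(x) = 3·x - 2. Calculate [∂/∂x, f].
3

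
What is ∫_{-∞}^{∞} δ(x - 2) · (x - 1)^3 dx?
1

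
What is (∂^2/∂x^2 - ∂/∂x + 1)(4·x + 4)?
4 x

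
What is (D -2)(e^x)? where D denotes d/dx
- e^{x}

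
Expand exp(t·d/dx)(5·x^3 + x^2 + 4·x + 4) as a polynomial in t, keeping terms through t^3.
5 t^{3} + t^{2} \left(15 x + 1\right) + t \left(15 x^{2} + 2 x + 4\right) + 5 x^{3} + x^{2} + 4 x + 4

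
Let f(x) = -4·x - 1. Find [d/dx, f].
-4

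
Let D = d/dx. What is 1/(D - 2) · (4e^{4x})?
2 e^{4 x}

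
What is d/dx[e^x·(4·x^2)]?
4 x \left(x + 2\right) e^{x}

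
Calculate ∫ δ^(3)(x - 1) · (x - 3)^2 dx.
0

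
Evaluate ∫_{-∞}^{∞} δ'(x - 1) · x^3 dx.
-3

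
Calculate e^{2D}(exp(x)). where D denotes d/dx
e^{x + 2}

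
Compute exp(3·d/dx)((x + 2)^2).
x^{2} + 10 x + 25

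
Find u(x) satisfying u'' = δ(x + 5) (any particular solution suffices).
\frac{|x + 5|}{2}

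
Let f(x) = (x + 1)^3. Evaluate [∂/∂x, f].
3 \left(x + 1\right)^{2}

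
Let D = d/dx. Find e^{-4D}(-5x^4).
- 5 x^{4} + 80 x^{3} - 480 x^{2} + 1280 x - 1280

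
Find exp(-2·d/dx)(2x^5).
2 x^{5} - 20 x^{4} + 80 x^{3} - 160 x^{2} + 160 x - 64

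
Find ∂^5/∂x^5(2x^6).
1440 x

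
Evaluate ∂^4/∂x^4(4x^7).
3360 x^{3}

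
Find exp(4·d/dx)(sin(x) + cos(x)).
\sqrt{2} \sin{\left(x + \frac{\pi}{4} + 4 \right)}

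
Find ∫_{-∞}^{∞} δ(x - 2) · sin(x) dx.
\sin{\left(2 \right)}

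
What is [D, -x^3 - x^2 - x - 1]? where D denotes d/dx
- 3 x^{2} - 2 x - 1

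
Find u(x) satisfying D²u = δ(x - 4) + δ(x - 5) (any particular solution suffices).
\frac{|x - 4|}{2} + \frac{|x - 5|}{2}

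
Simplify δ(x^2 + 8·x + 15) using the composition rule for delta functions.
\frac{\delta(x + 5) + \delta(x + 3)}{2}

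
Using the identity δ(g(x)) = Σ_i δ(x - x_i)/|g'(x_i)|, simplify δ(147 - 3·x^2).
\frac{\delta(x - 7) + \delta(x + 7)}{42}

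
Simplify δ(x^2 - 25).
\frac{\delta(x - 5) + \delta(x + 5)}{10}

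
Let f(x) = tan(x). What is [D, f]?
\frac{1}{\cos^{2}{\left(x \right)}}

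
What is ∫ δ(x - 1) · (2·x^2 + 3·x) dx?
5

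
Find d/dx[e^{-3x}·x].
\left(1 - 3 x\right) e^{- 3 x}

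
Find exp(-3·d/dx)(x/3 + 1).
\frac{x}{3}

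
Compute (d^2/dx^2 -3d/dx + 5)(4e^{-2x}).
60 e^{- 2 x}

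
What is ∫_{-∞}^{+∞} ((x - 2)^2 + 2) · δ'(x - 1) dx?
2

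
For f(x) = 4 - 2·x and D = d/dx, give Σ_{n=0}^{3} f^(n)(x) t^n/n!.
- 2 t - 2 x + 4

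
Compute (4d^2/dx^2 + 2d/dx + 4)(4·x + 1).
16 x + 12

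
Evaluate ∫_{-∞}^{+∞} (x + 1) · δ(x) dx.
1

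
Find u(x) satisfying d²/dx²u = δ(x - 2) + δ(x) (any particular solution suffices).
\frac{|x - 2|}{2} + \frac{|x|}{2}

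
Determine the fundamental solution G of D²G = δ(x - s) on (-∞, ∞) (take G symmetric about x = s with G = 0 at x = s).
\frac{|x - s|}{2}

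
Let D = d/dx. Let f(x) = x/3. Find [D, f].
\frac{1}{3}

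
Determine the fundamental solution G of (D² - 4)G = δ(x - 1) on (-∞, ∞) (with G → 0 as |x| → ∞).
-\frac{e^{-2|x - 1|}}{4}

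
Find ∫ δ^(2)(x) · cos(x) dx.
-1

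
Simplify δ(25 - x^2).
\frac{\delta(x - 5) + \delta(x + 5)}{10}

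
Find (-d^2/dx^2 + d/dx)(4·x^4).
16 x^{2} \left(x - 3\right)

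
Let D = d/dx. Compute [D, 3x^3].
9 x^{2}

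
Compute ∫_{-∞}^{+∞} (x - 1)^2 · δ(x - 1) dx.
0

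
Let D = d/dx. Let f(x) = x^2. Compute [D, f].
2 x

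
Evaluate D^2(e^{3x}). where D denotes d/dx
9 e^{3 x}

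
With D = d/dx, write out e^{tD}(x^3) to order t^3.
t^{3} + 3 t^{2} x + 3 t x^{2} + x^{3}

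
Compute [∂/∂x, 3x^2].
6 x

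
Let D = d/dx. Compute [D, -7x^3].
- 21 x^{2}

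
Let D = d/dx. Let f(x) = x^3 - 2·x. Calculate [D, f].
3 x^{2} - 2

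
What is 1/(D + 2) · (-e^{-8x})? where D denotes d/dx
\frac{e^{- 8 x}}{6}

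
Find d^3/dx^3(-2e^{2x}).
- 16 e^{2 x}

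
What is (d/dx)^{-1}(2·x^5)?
\frac{x^{6}}{3}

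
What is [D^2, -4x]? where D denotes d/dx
-8D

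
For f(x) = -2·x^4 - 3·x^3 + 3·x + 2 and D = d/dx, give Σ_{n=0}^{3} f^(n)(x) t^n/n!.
- t^{3} \left(8 x + 3\right) - 3 t^{2} x \left(4 x + 3\right) - t \left(8 x^{3} + 9 x^{2} - 3\right) - 2 x^{4} - 3 x^{3} + 3 x + 2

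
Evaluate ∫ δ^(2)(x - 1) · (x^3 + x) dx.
6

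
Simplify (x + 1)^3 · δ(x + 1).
0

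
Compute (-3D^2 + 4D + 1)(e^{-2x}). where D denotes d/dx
- 19 e^{- 2 x}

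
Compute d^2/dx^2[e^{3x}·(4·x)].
\left(36 x + 24\right) e^{3 x}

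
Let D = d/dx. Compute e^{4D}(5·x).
5 x + 20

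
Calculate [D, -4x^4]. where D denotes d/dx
- 16 x^{3}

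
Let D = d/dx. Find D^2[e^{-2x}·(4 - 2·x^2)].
4 \left(- 2 x^{2} + 4 x + 3\right) e^{- 2 x}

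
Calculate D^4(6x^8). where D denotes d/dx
10080 x^{4}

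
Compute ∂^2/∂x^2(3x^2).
6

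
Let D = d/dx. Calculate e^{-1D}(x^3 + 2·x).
x^{3} - 3 x^{2} + 5 x - 3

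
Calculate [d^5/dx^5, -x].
-5\frac{d^{4}}{dx^{4}}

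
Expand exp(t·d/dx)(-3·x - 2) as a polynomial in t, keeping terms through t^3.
- 3 t - 3 x - 2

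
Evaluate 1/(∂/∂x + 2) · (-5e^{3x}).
- e^{3 x}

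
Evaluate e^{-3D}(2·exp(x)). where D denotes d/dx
2 e^{x - 3}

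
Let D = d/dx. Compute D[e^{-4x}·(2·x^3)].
x^{2} \left(6 - 8 x\right) e^{- 4 x}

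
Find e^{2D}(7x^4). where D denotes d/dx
7 x^{4} + 56 x^{3} + 168 x^{2} + 224 x + 112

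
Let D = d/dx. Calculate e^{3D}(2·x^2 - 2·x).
2 x^{2} + 10 x + 12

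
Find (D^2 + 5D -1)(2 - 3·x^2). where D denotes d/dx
3 x^{2} - 30 x - 8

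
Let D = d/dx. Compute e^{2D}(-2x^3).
- 2 x^{3} - 12 x^{2} - 24 x - 16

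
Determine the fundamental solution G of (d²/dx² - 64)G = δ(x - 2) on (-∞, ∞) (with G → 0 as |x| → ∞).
-\frac{e^{-8|x - 2|}}{16}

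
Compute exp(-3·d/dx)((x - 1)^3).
x^{3} - 12 x^{2} + 48 x - 64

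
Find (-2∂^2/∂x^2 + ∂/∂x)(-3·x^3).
9 x \left(4 - x\right)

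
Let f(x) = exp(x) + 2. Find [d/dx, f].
e^{x}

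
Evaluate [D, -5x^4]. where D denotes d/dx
- 20 x^{3}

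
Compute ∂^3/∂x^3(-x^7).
- 210 x^{4}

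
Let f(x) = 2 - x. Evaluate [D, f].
-1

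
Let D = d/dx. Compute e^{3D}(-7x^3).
- 7 x^{3} - 63 x^{2} - 189 x - 189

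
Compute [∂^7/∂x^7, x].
7\frac{d^{6}}{dx^{6}}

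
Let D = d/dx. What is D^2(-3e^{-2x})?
- 12 e^{- 2 x}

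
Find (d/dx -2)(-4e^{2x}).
0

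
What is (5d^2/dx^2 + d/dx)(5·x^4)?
20 x^{2} \left(x + 15\right)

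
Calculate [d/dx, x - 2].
1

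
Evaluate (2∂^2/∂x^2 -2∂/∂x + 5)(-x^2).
- 5 x^{2} + 4 x - 4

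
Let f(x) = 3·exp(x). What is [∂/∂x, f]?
3 e^{x}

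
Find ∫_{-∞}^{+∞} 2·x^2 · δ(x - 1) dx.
2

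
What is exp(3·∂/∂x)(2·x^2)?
2 x^{2} + 12 x + 18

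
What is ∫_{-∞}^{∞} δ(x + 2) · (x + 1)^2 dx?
1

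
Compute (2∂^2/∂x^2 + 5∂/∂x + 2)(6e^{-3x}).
30 e^{- 3 x}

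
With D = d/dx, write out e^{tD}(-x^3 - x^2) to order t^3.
- t^{3} - t^{2} \left(3 x + 1\right) - t x \left(3 x + 2\right) - x^{3} - x^{2}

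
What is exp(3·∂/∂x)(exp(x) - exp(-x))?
2 \sinh{\left(x + 3 \right)}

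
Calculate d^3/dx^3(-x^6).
- 120 x^{3}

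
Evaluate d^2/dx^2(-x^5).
- 20 x^{3}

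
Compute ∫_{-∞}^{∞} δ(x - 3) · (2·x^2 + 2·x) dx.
24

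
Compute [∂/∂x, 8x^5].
40 x^{4}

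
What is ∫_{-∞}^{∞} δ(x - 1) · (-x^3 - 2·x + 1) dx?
-2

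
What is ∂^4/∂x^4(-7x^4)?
-168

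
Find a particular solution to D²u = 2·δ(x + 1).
|x + 1|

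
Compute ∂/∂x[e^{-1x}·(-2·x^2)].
2 x \left(x - 2\right) e^{- x}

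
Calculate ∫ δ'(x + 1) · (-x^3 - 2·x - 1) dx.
5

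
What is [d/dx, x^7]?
7 x^{6}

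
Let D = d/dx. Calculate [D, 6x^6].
36 x^{5}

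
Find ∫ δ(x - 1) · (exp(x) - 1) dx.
-1 + e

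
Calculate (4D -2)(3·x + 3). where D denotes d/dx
6 - 6 x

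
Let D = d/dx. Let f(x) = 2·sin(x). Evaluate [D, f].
2 \cos{\left(x \right)}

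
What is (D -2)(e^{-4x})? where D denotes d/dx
- 6 e^{- 4 x}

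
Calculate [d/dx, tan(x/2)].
\frac{1}{\cos{\left(x \right)} + 1}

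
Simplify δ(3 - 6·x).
\frac{\delta(x - 1/2)}{6}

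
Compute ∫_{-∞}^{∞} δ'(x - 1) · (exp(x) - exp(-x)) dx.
- 2 \cosh{\left(1 \right)}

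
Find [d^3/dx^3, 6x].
18\frac{d^{2}}{dx^{2}}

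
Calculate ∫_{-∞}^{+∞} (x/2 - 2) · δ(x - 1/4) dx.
- \frac{15}{8}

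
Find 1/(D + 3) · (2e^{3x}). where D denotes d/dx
\frac{e^{3 x}}{3}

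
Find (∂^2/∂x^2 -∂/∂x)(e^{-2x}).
6 e^{- 2 x}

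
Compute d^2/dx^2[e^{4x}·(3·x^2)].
\left(48 x^{2} + 48 x + 6\right) e^{4 x}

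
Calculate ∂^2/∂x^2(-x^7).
- 42 x^{5}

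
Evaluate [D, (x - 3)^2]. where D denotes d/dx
2 x - 6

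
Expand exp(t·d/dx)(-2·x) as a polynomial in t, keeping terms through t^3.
- 2 t - 2 x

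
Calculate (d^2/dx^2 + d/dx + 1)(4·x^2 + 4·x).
4 x^{2} + 12 x + 12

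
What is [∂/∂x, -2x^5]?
- 10 x^{4}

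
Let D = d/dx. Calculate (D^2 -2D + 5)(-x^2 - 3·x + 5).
- 5 x^{2} - 11 x + 29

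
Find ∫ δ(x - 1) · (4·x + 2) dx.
6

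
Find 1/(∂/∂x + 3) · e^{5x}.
\frac{e^{5 x}}{8}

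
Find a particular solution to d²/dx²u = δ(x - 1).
\frac{|x - 1|}{2}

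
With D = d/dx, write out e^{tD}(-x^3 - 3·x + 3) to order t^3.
- t^{3} - 3 t^{2} x - 3 t \left(x^{2} + 1\right) - x^{3} - 3 x + 3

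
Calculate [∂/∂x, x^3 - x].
3 x^{2} - 1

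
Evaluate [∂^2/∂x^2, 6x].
12\frac{d}{dx}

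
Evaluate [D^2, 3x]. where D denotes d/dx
6D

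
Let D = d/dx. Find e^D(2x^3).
2 x^{3} + 6 x^{2} + 6 x + 2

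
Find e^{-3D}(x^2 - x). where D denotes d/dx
x^{2} - 7 x + 12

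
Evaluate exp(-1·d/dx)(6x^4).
6 x^{4} - 24 x^{3} + 36 x^{2} - 24 x + 6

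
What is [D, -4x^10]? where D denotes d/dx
- 40 x^{9}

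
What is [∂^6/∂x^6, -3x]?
-18\frac{d^{5}}{dx^{5}}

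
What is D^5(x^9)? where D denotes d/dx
15120 x^{4}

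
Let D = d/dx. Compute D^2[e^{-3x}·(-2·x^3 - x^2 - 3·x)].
\left(- 18 x^{3} + 27 x^{2} - 27 x + 16\right) e^{- 3 x}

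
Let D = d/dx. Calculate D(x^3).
3 x^{2}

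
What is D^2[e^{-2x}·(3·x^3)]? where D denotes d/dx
6 x \left(2 x^{2} - 6 x + 3\right) e^{- 2 x}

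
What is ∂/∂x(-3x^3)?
- 9 x^{2}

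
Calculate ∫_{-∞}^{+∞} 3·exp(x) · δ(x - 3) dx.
3 e^{3}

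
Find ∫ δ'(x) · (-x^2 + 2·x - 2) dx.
-2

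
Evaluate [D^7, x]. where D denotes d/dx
7D^{6}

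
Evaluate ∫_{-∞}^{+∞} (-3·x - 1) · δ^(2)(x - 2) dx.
0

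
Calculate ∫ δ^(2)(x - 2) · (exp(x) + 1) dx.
e^{2}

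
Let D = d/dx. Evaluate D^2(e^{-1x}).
e^{- x}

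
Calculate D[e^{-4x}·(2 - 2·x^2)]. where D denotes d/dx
4 \left(2 x^{2} - x - 2\right) e^{- 4 x}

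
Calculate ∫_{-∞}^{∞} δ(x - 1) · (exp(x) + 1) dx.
1 + e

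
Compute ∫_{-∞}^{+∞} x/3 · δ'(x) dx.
- \frac{1}{3}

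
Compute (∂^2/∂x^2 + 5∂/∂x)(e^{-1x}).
- 4 e^{- x}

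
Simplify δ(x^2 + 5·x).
\frac{\delta(x + 5) + \delta(x)}{5}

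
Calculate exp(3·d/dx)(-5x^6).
- 5 x^{6} - 90 x^{5} - 675 x^{4} - 2700 x^{3} - 6075 x^{2} - 7290 x - 3645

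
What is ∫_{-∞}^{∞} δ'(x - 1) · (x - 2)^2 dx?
2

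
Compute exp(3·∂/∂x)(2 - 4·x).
- 4 x - 10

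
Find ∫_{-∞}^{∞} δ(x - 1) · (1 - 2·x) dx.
-1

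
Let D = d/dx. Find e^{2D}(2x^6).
2 x^{6} + 24 x^{5} + 120 x^{4} + 320 x^{3} + 480 x^{2} + 384 x + 128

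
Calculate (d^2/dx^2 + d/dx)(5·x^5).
25 x^{3} \left(x + 4\right)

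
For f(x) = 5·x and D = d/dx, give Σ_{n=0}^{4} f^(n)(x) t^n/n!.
5 t + 5 x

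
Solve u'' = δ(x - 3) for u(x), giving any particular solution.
\frac{|x - 3|}{2}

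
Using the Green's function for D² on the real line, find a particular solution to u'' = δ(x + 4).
\frac{|x + 4|}{2}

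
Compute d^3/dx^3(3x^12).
3960 x^{9}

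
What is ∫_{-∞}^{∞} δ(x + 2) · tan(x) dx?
- \tan{\left(2 \right)}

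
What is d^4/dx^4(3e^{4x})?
768 e^{4 x}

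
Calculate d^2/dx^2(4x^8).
224 x^{6}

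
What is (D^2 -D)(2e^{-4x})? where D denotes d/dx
40 e^{- 4 x}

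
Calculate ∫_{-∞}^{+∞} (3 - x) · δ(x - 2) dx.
1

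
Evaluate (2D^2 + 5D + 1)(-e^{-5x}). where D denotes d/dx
- 26 e^{- 5 x}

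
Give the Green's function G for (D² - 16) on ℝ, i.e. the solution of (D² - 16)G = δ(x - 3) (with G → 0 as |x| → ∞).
-\frac{e^{-4|x - 3|}}{8}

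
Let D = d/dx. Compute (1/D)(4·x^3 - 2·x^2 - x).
x^{4} - \frac{2 x^{3}}{3} - \frac{x^{2}}{2}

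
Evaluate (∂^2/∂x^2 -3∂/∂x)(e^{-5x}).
40 e^{- 5 x}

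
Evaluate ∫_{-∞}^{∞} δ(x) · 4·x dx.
0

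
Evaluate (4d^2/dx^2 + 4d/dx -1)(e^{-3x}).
23 e^{- 3 x}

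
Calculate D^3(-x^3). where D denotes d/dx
-6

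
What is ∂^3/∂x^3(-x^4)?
- 24 x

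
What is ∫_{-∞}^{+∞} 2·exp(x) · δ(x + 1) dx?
\frac{2}{e}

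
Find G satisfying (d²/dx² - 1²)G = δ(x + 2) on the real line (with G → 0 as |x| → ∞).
-\frac{e^{-|x + 2|}}{2}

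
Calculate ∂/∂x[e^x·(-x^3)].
x^{2} \left(- x - 3\right) e^{x}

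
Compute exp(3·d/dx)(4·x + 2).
4 x + 14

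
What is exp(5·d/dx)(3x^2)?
3 x^{2} + 30 x + 75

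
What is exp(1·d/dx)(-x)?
- x - 1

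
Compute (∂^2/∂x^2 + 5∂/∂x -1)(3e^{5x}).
147 e^{5 x}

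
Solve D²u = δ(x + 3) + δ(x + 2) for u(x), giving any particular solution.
\frac{|x + 3|}{2} + \frac{|x + 2|}{2}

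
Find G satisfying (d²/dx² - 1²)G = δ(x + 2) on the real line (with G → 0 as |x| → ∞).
-\frac{e^{-|x + 2|}}{2}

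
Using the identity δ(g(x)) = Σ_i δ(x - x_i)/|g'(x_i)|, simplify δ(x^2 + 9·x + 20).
\frac{\delta(x + 5) + \delta(x + 4)}{1}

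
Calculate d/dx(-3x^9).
- 27 x^{8}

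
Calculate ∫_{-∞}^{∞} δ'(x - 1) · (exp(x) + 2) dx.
- e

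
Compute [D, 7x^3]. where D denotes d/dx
21 x^{2}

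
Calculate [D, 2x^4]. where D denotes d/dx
8 x^{3}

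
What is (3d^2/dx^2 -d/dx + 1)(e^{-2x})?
15 e^{- 2 x}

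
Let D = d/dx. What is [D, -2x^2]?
- 4 x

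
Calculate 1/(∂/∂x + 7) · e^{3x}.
\frac{e^{3 x}}{10}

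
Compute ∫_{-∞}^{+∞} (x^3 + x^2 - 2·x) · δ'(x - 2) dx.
-14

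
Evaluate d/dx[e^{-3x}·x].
\left(1 - 3 x\right) e^{- 3 x}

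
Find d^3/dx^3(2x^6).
240 x^{3}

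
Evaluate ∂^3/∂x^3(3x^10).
2160 x^{7}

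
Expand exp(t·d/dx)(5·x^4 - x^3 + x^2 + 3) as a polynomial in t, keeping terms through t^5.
5 t^{4} + t^{3} \left(20 x - 1\right) + t^{2} \left(30 x^{2} - 3 x + 1\right) + t x \left(20 x^{2} - 3 x + 2\right) + 5 x^{4} - x^{3} + x^{2} + 3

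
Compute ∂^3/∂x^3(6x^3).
36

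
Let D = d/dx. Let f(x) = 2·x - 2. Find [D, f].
2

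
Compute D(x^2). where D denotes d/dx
2 x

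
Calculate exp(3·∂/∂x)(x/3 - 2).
\frac{x}{3} - 1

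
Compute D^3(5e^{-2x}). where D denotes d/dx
- 40 e^{- 2 x}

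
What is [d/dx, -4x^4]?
- 16 x^{3}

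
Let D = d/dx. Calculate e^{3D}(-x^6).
- x^{6} - 18 x^{5} - 135 x^{4} - 540 x^{3} - 1215 x^{2} - 1458 x - 729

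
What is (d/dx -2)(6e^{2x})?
0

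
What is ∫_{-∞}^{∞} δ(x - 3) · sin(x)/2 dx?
\frac{\sin{\left(3 \right)}}{2}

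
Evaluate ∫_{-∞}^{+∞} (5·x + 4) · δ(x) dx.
4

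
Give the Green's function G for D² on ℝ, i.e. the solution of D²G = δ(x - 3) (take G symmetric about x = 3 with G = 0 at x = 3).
\frac{|x - 3|}{2}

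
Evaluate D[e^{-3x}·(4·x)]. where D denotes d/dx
4 \left(1 - 3 x\right) e^{- 3 x}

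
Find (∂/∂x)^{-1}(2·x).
x^{2}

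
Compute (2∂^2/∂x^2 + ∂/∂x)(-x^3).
3 x \left(- x - 4\right)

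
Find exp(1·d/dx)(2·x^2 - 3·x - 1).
2 x^{2} + x - 2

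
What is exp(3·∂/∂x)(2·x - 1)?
2 x + 5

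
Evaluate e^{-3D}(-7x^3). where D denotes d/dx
- 7 x^{3} + 63 x^{2} - 189 x + 189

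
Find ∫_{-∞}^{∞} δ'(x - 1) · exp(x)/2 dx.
- \frac{e}{2}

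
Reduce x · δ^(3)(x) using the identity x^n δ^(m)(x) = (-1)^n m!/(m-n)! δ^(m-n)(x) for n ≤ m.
-3\delta^{(2)}(x)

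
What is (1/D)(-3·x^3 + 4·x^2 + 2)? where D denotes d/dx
- \frac{3 x^{4}}{4} + \frac{4 x^{3}}{3} + 2 x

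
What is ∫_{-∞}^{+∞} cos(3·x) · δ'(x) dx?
0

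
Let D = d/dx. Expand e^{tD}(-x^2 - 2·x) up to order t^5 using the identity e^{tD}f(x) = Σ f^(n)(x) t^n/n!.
- t^{2} - 2 t \left(x + 1\right) - x^{2} - 2 x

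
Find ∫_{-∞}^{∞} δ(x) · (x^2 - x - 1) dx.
-1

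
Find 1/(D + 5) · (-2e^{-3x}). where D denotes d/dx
- e^{- 3 x}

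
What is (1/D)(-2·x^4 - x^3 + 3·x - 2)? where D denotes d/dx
- \frac{2 x^{5}}{5} - \frac{x^{4}}{4} + \frac{3 x^{2}}{2} - 2 x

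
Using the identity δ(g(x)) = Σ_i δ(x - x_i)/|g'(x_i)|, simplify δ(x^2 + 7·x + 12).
\frac{\delta(x + 3) + \delta(x + 4)}{1}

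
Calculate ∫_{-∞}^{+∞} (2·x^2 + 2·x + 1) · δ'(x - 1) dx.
-6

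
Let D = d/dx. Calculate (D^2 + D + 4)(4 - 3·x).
13 - 12 x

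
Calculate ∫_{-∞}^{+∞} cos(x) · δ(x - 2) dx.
\cos{\left(2 \right)}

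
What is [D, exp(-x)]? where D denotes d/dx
- e^{- x}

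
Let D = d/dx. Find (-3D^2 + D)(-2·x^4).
8 x^{2} \left(9 - x\right)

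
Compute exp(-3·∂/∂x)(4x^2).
4 x^{2} - 24 x + 36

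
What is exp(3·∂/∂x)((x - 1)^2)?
x^{2} + 4 x + 4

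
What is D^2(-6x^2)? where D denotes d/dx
-12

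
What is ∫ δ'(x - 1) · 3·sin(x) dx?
- 3 \cos{\left(1 \right)}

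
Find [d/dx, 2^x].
2^{x} \log{\left(2 \right)}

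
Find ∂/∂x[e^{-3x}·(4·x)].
4 \left(1 - 3 x\right) e^{- 3 x}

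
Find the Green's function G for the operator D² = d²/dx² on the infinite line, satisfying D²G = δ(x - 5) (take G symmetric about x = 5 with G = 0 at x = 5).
\frac{|x - 5|}{2}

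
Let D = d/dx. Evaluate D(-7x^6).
- 42 x^{5}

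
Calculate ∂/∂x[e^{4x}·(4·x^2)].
8 x \left(2 x + 1\right) e^{4 x}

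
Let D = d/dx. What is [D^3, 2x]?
6D^{2}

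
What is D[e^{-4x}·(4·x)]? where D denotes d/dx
4 \left(1 - 4 x\right) e^{- 4 x}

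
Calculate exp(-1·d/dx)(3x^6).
3 x^{6} - 18 x^{5} + 45 x^{4} - 60 x^{3} + 45 x^{2} - 18 x + 3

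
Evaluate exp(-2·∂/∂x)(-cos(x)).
- \cos{\left(x - 2 \right)}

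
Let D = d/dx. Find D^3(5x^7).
1050 x^{4}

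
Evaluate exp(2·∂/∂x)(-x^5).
- x^{5} - 10 x^{4} - 40 x^{3} - 80 x^{2} - 80 x - 32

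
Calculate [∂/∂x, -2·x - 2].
-2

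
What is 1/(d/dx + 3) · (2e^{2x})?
\frac{2 e^{2 x}}{5}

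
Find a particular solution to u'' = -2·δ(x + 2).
-|x + 2|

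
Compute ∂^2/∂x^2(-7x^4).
- 84 x^{2}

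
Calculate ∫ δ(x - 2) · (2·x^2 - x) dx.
6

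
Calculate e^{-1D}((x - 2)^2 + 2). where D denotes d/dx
x^{2} - 6 x + 11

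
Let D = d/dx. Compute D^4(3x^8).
5040 x^{4}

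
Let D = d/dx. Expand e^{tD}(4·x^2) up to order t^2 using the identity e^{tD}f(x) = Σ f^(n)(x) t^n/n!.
4 t^{2} + 8 t x + 4 x^{2}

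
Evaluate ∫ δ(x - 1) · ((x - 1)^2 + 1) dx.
1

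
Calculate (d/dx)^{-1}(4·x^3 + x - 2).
x^{4} + \frac{x^{2}}{2} - 2 x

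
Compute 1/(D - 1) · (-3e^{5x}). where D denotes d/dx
- \frac{3 e^{5 x}}{4}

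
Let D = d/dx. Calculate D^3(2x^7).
420 x^{4}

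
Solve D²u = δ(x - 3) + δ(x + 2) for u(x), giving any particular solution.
\frac{|x - 3|}{2} + \frac{|x + 2|}{2}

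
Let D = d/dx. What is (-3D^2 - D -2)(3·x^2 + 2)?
- 6 x^{2} - 6 x - 22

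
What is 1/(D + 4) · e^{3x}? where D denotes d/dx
\frac{e^{3 x}}{7}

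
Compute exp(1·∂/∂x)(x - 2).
x - 1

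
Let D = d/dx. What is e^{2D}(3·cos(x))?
3 \cos{\left(x + 2 \right)}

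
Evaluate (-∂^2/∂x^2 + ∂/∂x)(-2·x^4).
8 x^{2} \left(3 - x\right)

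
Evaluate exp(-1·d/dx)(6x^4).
6 x^{4} - 24 x^{3} + 36 x^{2} - 24 x + 6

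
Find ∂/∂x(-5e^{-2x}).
10 e^{- 2 x}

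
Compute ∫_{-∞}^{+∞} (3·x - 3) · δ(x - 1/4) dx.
- \frac{9}{4}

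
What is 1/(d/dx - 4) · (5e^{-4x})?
- \frac{5 e^{- 4 x}}{8}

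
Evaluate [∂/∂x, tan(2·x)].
\frac{2}{\cos^{2}{\left(2 x \right)}}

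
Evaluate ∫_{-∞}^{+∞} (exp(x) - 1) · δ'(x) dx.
-1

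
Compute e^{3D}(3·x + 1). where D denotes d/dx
3 x + 10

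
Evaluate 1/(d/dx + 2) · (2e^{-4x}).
- e^{- 4 x}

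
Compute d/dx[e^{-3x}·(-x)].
\left(3 x - 1\right) e^{- 3 x}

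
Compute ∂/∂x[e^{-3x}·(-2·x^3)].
6 x^{2} \left(x - 1\right) e^{- 3 x}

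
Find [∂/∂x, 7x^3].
21 x^{2}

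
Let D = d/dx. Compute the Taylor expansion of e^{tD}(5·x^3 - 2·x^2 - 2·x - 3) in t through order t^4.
5 t^{3} + t^{2} \left(15 x - 2\right) - t \left(- 15 x^{2} + 4 x + 2\right) + 5 x^{3} - 2 x^{2} - 2 x - 3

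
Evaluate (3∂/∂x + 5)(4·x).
20 x + 12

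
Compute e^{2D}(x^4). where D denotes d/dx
x^{4} + 8 x^{3} + 24 x^{2} + 32 x + 16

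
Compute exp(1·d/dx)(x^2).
x^{2} + 2 x + 1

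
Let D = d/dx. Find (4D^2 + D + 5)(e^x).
10 e^{x}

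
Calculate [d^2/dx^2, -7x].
-14\frac{d}{dx}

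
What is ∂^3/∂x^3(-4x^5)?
- 240 x^{2}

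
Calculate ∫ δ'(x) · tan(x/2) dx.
- \frac{1}{2}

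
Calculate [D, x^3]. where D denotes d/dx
3 x^{2}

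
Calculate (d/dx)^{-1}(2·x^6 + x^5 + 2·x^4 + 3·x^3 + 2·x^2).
\frac{2 x^{7}}{7} + \frac{x^{6}}{6} + \frac{2 x^{5}}{5} + \frac{3 x^{4}}{4} + \frac{2 x^{3}}{3}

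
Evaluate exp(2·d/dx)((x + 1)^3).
x^{3} + 9 x^{2} + 27 x + 27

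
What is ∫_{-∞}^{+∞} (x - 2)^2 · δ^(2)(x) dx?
2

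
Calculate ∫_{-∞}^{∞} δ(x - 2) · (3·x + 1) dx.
7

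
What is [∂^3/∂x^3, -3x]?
-9\frac{d^{2}}{dx^{2}}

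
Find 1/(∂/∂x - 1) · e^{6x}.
\frac{e^{6 x}}{5}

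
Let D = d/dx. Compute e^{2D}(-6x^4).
- 6 x^{4} - 48 x^{3} - 144 x^{2} - 192 x - 96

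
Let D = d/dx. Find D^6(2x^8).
40320 x^{2}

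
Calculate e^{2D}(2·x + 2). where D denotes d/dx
2 x + 6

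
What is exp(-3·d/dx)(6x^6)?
6 x^{6} - 108 x^{5} + 810 x^{4} - 3240 x^{3} + 7290 x^{2} - 8748 x + 4374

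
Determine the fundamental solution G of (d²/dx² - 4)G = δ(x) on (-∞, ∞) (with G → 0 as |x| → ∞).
-\frac{e^{-2|x|}}{4}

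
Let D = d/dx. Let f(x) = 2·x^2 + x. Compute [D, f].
4 x + 1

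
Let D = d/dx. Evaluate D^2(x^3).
6 x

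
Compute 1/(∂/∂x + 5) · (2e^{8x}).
\frac{2 e^{8 x}}{13}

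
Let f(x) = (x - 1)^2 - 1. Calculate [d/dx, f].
2 x - 2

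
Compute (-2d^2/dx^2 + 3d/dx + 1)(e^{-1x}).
- 4 e^{- x}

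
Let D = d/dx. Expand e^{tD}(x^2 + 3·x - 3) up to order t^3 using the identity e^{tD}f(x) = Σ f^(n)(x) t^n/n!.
t^{2} + t \left(2 x + 3\right) + x^{2} + 3 x - 3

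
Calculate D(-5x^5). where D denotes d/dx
- 25 x^{4}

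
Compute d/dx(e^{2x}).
2 e^{2 x}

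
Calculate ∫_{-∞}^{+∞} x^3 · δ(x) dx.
0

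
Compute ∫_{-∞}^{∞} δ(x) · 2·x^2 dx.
0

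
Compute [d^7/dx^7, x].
7\frac{d^{6}}{dx^{6}}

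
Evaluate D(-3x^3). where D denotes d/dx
- 9 x^{2}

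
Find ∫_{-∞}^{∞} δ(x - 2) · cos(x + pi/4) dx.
\cos{\left(\frac{\pi}{4} + 2 \right)}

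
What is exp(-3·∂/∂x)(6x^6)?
6 x^{6} - 108 x^{5} + 810 x^{4} - 3240 x^{3} + 7290 x^{2} - 8748 x + 4374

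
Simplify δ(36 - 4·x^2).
\frac{\delta(x - 3) + \delta(x + 3)}{24}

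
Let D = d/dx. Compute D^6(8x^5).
0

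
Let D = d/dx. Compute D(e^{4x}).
4 e^{4 x}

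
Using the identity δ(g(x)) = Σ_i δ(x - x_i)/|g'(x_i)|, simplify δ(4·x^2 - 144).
\frac{\delta(x - 6) + \delta(x + 6)}{48}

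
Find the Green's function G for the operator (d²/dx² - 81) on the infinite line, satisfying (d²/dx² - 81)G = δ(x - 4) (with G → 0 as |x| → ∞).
-\frac{e^{-9|x - 4|}}{18}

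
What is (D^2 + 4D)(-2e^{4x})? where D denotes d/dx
- 64 e^{4 x}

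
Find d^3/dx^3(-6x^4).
- 144 x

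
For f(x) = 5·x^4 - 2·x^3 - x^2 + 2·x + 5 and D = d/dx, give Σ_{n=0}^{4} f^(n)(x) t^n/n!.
5 t^{4} + t^{3} \left(20 x - 2\right) + t^{2} \left(30 x^{2} - 6 x - 1\right) + 2 t \left(10 x^{3} - 3 x^{2} - x + 1\right) + 5 x^{4} - 2 x^{3} - x^{2} + 2 x + 5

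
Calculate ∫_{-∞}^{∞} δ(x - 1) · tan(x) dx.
\tan{\left(1 \right)}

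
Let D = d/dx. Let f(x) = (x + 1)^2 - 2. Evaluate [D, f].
2 x + 2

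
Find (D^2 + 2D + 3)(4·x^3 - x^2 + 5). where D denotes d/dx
12 x^{3} + 21 x^{2} + 20 x + 13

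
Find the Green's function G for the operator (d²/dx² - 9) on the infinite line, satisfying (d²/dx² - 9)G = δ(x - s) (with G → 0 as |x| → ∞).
-\frac{e^{-3|x-s|}}{6}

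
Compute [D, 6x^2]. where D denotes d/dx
12 x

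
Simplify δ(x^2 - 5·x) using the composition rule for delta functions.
\frac{\delta(x - 5) + \delta(x)}{5}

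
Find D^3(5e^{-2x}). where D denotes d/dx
- 40 e^{- 2 x}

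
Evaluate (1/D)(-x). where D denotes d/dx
- \frac{x^{2}}{2}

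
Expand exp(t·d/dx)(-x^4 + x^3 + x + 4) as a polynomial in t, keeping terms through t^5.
- t^{4} + t^{3} \left(1 - 4 x\right) - 3 t^{2} x \left(2 x - 1\right) + t \left(- 4 x^{3} + 3 x^{2} + 1\right) - x^{4} + x^{3} + x + 4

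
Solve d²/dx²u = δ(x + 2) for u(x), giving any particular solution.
\frac{|x + 2|}{2}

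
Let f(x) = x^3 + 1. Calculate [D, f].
3 x^{2}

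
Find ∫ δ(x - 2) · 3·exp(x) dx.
3 e^{2}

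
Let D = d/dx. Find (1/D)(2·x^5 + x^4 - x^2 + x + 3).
\frac{x^{6}}{3} + \frac{x^{5}}{5} - \frac{x^{3}}{3} + \frac{x^{2}}{2} + 3 x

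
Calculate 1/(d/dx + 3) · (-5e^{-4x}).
5 e^{- 4 x}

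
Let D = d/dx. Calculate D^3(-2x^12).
- 2640 x^{9}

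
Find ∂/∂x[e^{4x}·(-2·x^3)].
x^{2} \left(- 8 x - 6\right) e^{4 x}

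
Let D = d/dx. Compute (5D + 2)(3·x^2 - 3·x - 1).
6 x^{2} + 24 x - 17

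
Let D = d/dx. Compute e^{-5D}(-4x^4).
- 4 x^{4} + 80 x^{3} - 600 x^{2} + 2000 x - 2500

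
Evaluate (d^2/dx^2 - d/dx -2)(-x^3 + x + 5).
2 x^{3} + 3 x^{2} - 8 x - 11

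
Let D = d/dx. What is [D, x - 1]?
1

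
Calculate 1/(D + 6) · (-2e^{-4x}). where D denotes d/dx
- e^{- 4 x}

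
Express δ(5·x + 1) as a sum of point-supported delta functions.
\frac{\delta(x + 1/5)}{5}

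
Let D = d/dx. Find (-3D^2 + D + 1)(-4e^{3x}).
92 e^{3 x}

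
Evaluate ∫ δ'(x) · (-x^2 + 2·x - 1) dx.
-2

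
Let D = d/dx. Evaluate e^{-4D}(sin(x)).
\sin{\left(x - 4 \right)}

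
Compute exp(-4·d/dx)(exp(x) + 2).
e^{x - 4} + 2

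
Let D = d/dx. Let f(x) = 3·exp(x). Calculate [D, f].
3 e^{x}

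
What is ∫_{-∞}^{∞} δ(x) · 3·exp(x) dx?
3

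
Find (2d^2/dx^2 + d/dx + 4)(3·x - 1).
12 x - 1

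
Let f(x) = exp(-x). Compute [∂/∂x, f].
- e^{- x}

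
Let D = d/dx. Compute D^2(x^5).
20 x^{3}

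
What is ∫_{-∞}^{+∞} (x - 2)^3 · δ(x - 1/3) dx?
- \frac{125}{27}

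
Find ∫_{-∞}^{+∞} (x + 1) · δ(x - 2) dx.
3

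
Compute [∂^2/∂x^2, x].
2\frac{d}{dx}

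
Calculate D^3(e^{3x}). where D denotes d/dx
27 e^{3 x}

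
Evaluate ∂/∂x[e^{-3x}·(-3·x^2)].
3 x \left(3 x - 2\right) e^{- 3 x}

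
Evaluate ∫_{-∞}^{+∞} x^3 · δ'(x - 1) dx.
-3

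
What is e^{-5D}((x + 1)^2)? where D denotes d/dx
x^{2} - 8 x + 16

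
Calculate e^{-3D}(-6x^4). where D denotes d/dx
- 6 x^{4} + 72 x^{3} - 324 x^{2} + 648 x - 486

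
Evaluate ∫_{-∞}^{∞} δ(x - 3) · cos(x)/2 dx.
\frac{\cos{\left(3 \right)}}{2}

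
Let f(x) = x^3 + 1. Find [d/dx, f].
3 x^{2}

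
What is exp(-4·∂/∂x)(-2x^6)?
- 2 x^{6} + 48 x^{5} - 480 x^{4} + 2560 x^{3} - 7680 x^{2} + 12288 x - 8192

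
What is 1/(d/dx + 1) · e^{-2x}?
- e^{- 2 x}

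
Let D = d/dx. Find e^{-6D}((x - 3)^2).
x^{2} - 18 x + 81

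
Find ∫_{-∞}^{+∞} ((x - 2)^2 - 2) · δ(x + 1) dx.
7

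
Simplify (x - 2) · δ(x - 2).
0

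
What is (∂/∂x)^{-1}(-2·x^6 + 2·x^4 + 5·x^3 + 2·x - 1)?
- \frac{2 x^{7}}{7} + \frac{2 x^{5}}{5} + \frac{5 x^{4}}{4} + x^{2} - x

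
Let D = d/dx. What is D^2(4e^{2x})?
16 e^{2 x}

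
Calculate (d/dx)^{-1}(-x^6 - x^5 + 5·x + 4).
- \frac{x^{7}}{7} - \frac{x^{6}}{6} + \frac{5 x^{2}}{2} + 4 x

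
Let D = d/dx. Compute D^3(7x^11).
6930 x^{8}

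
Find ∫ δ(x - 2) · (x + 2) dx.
4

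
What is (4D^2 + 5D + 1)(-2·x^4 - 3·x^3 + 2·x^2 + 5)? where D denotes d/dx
- 2 x^{4} - 43 x^{3} - 139 x^{2} - 52 x + 21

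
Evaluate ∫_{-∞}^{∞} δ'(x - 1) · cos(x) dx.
\sin{\left(1 \right)}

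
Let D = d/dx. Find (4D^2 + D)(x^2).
2 x + 8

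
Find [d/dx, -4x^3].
- 12 x^{2}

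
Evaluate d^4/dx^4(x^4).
24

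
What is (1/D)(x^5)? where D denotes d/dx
\frac{x^{6}}{6}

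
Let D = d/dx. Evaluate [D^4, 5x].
20D^{3}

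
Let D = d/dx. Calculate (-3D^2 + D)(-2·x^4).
8 x^{2} \left(9 - x\right)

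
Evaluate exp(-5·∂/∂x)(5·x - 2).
5 x - 27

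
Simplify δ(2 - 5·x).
\frac{\delta(x - 2/5)}{5}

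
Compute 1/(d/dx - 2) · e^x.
- e^{x}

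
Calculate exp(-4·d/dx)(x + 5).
x + 1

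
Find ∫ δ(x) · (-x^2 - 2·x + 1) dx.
1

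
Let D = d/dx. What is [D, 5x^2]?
10 x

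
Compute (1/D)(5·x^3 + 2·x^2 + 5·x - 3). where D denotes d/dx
\frac{5 x^{4}}{4} + \frac{2 x^{3}}{3} + \frac{5 x^{2}}{2} - 3 x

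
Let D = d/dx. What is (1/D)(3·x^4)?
\frac{3 x^{5}}{5}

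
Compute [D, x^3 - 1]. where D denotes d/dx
3 x^{2}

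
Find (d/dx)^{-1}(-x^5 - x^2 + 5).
- \frac{x^{6}}{6} - \frac{x^{3}}{3} + 5 x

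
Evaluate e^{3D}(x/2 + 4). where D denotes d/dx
\frac{x}{2} + \frac{11}{2}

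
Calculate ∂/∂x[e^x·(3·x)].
3 \left(x + 1\right) e^{x}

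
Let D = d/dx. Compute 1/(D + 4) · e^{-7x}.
- \frac{e^{- 7 x}}{3}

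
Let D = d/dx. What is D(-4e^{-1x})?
4 e^{- x}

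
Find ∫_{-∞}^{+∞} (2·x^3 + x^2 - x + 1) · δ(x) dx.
1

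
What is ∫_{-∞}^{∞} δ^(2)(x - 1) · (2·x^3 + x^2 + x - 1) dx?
14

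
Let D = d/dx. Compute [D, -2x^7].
- 14 x^{6}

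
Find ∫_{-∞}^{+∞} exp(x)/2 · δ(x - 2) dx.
\frac{e^{2}}{2}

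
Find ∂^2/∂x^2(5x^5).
100 x^{3}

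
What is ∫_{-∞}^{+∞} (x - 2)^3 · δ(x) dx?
-8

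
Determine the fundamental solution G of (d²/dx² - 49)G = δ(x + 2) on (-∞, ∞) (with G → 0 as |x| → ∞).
-\frac{e^{-7|x + 2|}}{14}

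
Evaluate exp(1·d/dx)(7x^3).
7 x^{3} + 21 x^{2} + 21 x + 7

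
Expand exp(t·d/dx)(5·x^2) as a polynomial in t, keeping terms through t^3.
5 t^{2} + 10 t x + 5 x^{2}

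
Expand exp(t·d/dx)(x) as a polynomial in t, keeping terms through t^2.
t + x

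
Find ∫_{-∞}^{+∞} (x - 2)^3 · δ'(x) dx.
-12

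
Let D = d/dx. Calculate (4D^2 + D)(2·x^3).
6 x \left(x + 8\right)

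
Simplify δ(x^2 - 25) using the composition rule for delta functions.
\frac{\delta(x - 5) + \delta(x + 5)}{10}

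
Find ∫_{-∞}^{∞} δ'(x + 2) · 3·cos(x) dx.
- 3 \sin{\left(2 \right)}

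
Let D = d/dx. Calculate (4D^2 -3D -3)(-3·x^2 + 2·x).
9 x^{2} + 12 x - 30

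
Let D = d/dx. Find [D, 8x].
8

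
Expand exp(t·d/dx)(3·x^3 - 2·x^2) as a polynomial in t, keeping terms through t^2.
t^{2} \left(9 x - 2\right) + t x \left(9 x - 4\right) + 3 x^{3} - 2 x^{2}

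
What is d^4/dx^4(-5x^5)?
- 600 x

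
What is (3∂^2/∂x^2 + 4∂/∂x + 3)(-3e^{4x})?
- 201 e^{4 x}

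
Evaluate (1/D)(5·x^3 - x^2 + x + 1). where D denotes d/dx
\frac{5 x^{4}}{4} - \frac{x^{3}}{3} + \frac{x^{2}}{2} + x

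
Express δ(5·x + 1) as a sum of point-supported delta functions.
\frac{\delta(x + 1/5)}{5}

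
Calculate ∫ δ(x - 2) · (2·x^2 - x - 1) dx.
5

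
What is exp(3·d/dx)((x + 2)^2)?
x^{2} + 10 x + 25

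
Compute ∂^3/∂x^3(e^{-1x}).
- e^{- x}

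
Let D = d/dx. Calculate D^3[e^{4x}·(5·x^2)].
\left(320 x^{2} + 480 x + 120\right) e^{4 x}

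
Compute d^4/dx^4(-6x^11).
- 47520 x^{7}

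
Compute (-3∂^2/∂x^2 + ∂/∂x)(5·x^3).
15 x \left(x - 6\right)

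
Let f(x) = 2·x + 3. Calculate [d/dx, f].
2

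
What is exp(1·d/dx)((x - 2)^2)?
x^{2} - 2 x + 1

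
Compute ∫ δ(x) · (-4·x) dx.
0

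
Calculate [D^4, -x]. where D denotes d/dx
-4D^{3}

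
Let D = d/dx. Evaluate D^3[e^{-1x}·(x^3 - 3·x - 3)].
x \left(- x^{2} + 9 x - 15\right) e^{- x}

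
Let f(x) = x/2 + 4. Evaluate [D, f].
\frac{1}{2}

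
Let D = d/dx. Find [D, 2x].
2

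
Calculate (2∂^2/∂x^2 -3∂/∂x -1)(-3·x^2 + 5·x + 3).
3 x^{2} + 13 x - 30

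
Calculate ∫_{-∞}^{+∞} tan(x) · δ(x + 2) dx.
- \tan{\left(2 \right)}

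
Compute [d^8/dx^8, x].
8\frac{d^{7}}{dx^{7}}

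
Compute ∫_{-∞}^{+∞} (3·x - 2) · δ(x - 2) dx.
4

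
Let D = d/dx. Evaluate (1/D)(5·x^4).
x^{5}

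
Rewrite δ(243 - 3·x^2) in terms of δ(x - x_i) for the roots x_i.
\frac{\delta(x - 9) + \delta(x + 9)}{54}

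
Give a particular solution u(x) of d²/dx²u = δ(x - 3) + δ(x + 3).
\frac{|x - 3|}{2} + \frac{|x + 3|}{2}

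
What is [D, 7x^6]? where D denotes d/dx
42 x^{5}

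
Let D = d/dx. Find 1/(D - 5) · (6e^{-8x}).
- \frac{6 e^{- 8 x}}{13}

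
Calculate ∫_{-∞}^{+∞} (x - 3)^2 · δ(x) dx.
9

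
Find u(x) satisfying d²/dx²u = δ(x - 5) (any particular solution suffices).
\frac{|x - 5|}{2}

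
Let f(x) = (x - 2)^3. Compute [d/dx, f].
3 \left(x - 2\right)^{2}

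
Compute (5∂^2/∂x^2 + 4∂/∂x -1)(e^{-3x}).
32 e^{- 3 x}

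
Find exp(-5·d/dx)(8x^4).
8 x^{4} - 160 x^{3} + 1200 x^{2} - 4000 x + 5000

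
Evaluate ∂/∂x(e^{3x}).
3 e^{3 x}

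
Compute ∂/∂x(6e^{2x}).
12 e^{2 x}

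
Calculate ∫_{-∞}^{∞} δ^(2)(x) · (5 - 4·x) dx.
0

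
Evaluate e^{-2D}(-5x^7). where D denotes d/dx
- 5 x^{7} + 70 x^{6} - 420 x^{5} + 1400 x^{4} - 2800 x^{3} + 3360 x^{2} - 2240 x + 640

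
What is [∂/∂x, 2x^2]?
4 x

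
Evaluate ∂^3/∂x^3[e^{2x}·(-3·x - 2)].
\left(- 24 x - 52\right) e^{2 x}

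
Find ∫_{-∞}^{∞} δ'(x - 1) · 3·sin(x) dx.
- 3 \cos{\left(1 \right)}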